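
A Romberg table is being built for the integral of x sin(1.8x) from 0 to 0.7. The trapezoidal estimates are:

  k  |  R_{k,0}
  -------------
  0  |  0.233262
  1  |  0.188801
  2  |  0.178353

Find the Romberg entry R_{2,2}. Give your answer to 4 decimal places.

Richardson extrapolation on the trapezoidal column (denominator 4−1=3):
R_{1,1} = 0.188801 + (0.188801 − 0.233262)/3 = 0.173981
R_{2,1} = 0.178353 + (0.178353 − 0.188801)/3 = 0.174870
R_{2,2} = 0.174870 + (0.174870 − 0.173981)/15 = 0.174929

0.1749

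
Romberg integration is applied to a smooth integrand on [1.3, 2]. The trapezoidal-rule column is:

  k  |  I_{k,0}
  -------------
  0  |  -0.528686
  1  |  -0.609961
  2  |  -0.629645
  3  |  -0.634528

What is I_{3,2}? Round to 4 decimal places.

I_{2,1} = (4·(-0.629645) − (-0.609961)) / 3 = -0.636206
I_{3,1} = (4·(-0.634528) − (-0.629645)) / 3 = -0.636156
I_{3,2} = -0.636156 + (-0.636156 − (-0.636206))/15 = -0.636153

-0.6362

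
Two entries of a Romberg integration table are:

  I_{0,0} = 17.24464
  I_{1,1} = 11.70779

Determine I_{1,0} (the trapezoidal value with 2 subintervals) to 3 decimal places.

13.092

From I_{1,1} = (4·I_{1,0} − I_{0,0})/3, solve for I_{1,0}:
4·I_{1,0} = 3·11.70779 + 17.24464 = 52.36801
I_{1,0} = 13.09200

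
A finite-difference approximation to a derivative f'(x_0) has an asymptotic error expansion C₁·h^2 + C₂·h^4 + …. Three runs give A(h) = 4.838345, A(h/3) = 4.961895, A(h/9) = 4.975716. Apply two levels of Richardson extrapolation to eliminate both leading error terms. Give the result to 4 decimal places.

4.9774

First eliminate the h^2 term (factor 3^2 = 9):
  B₁ = (9·4.961895 − 4.838345)/8 = 4.977339
  B₂ = (9·4.975716 − 4.961895)/8 = 4.977444
Then eliminate the h^4 term (factor 3^4 = 81):
  (81·4.977444 − 4.977339)/80 = 4.977445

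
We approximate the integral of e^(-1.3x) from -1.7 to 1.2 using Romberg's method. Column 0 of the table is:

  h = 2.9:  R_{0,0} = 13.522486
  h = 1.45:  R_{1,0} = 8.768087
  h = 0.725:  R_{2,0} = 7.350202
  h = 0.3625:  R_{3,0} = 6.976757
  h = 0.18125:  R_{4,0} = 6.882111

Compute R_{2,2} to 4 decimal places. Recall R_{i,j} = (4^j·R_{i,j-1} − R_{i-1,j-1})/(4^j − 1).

6.8572

Richardson extrapolation on the trapezoidal column (denominator 4−1=3):
R_{1,1} = 8.768087 + (8.768087 − 13.522486)/3 = 7.183287
R_{2,1} = 7.350202 + (7.350202 − 8.768087)/3 = 6.877574
R_{2,2} = (16·6.877574 − 7.183287) / 15 = 6.857193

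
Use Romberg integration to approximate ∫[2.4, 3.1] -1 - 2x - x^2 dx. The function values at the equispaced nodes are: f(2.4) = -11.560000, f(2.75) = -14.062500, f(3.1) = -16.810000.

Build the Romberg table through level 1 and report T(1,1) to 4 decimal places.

-9.8723

T(0,0) (trapezoid, 1 panel, h=0.7000): -9.929500
T(1,0) (trapezoid, 2 panels, h=0.3500): -9.886625
T(1,1) = -9.886625 + (-9.886625 − (-9.929500))/3 = -9.872333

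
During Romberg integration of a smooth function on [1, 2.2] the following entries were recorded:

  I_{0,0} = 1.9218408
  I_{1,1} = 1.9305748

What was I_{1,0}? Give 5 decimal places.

1.92839

From I_{1,1} = (4·I_{1,0} − I_{0,0})/3, solve for I_{1,0}:
4·I_{1,0} = 3·1.9305748 + 1.9218408 = 7.7135652
I_{1,0} = 1.9283913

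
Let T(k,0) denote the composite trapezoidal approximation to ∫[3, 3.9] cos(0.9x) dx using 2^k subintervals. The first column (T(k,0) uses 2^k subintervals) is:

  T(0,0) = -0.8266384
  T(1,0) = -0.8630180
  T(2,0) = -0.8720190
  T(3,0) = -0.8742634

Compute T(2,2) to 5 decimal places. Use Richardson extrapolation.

-0.87501

Richardson extrapolation on the trapezoidal column (denominator 4−1=3):
T(1,1) = -0.8630180 + (-0.8630180 − (-0.8266384))/3 = -0.8751445
T(2,1) = (4·(-0.8720190) − (-0.8630180)) / 3 = -0.8750193
T(2,2) = (16·(-0.8750193) − (-0.8751445)) / 15 = -0.8750110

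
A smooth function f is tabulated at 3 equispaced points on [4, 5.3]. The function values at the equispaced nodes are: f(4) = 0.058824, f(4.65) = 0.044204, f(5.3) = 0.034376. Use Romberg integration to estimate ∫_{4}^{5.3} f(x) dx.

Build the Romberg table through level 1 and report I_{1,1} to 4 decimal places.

I_{0,0} (trapezoid, 1 panel, h=1.3000): 0.060580
I_{1,0} (trapezoid, 2 panels, h=0.6500): 0.059023
I_{1,1} = 0.059023 + (0.059023 − 0.060580)/3 = 0.058504

0.0585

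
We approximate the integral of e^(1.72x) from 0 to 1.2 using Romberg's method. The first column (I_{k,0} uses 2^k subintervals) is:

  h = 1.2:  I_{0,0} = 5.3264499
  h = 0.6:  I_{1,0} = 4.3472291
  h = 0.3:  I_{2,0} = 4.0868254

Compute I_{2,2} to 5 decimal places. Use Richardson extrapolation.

I_{1,1} = (4·4.3472291 − 5.3264499) / 3 = 4.0208222
I_{2,1} = 4.0868254 + (4.0868254 − 4.3472291)/3 = 4.0000242
I_{2,2} = 4.0000242 + (4.0000242 − 4.0208222)/15 = 3.9986377

3.99864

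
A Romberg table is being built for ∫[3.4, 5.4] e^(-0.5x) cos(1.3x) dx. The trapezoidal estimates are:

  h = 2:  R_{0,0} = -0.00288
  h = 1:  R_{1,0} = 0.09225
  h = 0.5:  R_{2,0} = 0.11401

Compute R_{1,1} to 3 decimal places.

0.124

Richardson extrapolation on the trapezoidal column (denominator 4−1=3):
R_{1,1} = (4·0.09225 − (-0.00288)) / 3 = 0.12396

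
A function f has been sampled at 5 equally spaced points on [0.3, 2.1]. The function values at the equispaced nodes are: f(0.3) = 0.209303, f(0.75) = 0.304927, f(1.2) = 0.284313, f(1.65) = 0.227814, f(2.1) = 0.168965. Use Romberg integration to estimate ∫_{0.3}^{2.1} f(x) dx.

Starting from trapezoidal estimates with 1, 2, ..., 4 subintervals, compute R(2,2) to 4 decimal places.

R(0,0) (trapezoid, 1 panel, h=1.8000): 0.340441
R(1,0) (trapezoid, 2 panels, h=0.9000): 0.426102
R(2,0) (trapezoid, 4 panels, h=0.4500): 0.452785
R(1,1) = 0.426102 + (0.426102 − 0.340441)/3 = 0.454656
R(2,1) = 0.452785 + (0.452785 − 0.426102)/3 = 0.461679
R(2,2) = 0.461679 + (0.461679 − 0.454656)/15 = 0.462147

0.4621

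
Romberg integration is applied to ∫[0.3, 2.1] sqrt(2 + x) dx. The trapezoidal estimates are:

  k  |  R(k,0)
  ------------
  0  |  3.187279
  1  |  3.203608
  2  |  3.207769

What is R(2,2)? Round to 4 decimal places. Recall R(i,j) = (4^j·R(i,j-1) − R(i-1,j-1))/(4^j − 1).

3.2092

Richardson extrapolation on the trapezoidal column (denominator 4−1=3):
R(1,1) = (4·3.203608 − 3.187279) / 3 = 3.209051
R(2,1) = (4·3.207769 − 3.203608) / 3 = 3.209156
R(2,2) = (16·3.209156 − 3.209051) / 15 = 3.209163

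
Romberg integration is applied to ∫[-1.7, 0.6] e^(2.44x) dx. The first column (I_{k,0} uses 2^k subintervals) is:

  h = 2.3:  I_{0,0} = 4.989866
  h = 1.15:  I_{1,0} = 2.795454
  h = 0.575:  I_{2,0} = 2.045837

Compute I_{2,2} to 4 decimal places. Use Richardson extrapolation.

1.7781

I_{1,1} = (4·2.795454 − 4.989866) / 3 = 2.063983
I_{2,1} = (4·2.045837 − 2.795454) / 3 = 1.795965
I_{2,2} = (16·1.795965 − 2.063983) / 15 = 1.778097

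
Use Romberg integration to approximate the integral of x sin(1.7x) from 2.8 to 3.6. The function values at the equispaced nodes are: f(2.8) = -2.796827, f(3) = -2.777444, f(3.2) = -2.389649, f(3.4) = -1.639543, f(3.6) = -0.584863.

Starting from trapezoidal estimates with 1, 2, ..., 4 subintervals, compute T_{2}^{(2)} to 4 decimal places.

-1.7217

T_{0}^{(0)} (trapezoid, 1 panel, h=0.8000): -1.352676
T_{1}^{(0)} (trapezoid, 2 panels, h=0.4000): -1.632198
T_{2}^{(0)} (trapezoid, 4 panels, h=0.2000): -1.699496
T_{1}^{(1)} = -1.632198 + (-1.632198 − (-1.352676))/3 = -1.725372
T_{2}^{(1)} = -1.699496 + (-1.699496 − (-1.632198))/3 = -1.721929
T_{2}^{(2)} = -1.721929 + (-1.721929 − (-1.725372))/15 = -1.721699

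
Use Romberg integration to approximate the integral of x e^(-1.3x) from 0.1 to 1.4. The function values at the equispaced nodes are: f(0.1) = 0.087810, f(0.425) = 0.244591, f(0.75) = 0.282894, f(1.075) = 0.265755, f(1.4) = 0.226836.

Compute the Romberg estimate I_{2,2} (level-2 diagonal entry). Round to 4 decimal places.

0.3167

I_{0,0} (trapezoid, 1 panel, h=1.3000): 0.204520
I_{1,0} (trapezoid, 2 panels, h=0.6500): 0.286141
I_{2,0} (trapezoid, 4 panels, h=0.3250): 0.308933
I_{1,1} = 0.286141 + (0.286141 − 0.204520)/3 = 0.313348
I_{2,1} = 0.308933 + (0.308933 − 0.286141)/3 = 0.316530
I_{2,2} = 0.316530 + (0.316530 − 0.313348)/15 = 0.316742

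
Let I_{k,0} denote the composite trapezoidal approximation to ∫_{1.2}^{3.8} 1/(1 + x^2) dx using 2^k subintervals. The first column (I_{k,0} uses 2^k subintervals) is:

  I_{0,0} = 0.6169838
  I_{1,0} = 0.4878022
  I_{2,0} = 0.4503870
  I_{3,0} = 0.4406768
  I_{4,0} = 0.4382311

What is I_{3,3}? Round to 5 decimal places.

I_{1,1} = (4·0.4878022 − 0.6169838) / 3 = 0.4447417
I_{2,1} = (4·0.4503870 − 0.4878022) / 3 = 0.4379153
I_{3,1} = 0.4406768 + (0.4406768 − 0.4503870)/3 = 0.4374401
I_{2,2} = (16·0.4379153 − 0.4447417) / 15 = 0.4374602
I_{3,2} = 0.4374401 + (0.4374401 − 0.4379153)/15 = 0.4374084
I_{3,3} = 0.4374084 + (0.4374084 − 0.4374602)/63 = 0.4374076

0.43741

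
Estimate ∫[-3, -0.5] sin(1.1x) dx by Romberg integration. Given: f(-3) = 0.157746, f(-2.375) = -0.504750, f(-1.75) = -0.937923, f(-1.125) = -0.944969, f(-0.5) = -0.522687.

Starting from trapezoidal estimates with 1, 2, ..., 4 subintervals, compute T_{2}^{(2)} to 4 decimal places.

-1.6722

T_{0}^{(0)} (trapezoid, 1 panel, h=2.5000): -0.456176
T_{1}^{(0)} (trapezoid, 2 panels, h=1.2500): -1.400492
T_{2}^{(0)} (trapezoid, 4 panels, h=0.6250): -1.606320
T_{1}^{(1)} = -1.400492 + (-1.400492 − (-0.456176))/3 = -1.715264
T_{2}^{(1)} = -1.606320 + (-1.606320 − (-1.400492))/3 = -1.674929
T_{2}^{(2)} = -1.674929 + (-1.674929 − (-1.715264))/15 = -1.672240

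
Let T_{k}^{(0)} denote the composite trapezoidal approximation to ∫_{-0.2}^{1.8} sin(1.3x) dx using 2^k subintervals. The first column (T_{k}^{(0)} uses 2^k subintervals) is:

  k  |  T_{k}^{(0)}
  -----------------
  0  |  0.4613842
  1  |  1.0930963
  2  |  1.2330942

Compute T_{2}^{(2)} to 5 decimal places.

Richardson extrapolation on the trapezoidal column (denominator 4−1=3):
T_{1}^{(1)} = 1.0930963 + (1.0930963 − 0.4613842)/3 = 1.3036670
T_{2}^{(1)} = (4·1.2330942 − 1.0930963) / 3 = 1.2797602
T_{2}^{(2)} = (16·1.2797602 − 1.3036670) / 15 = 1.2781664
(Column j=1 coincides with Simpson's rule on the same nodes.)

1.27817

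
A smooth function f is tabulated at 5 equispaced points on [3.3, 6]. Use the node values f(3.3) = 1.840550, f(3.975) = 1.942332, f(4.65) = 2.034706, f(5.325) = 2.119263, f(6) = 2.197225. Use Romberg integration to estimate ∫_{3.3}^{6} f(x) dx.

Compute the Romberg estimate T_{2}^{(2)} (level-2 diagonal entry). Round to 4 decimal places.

5.4796

T_{0}^{(0)} (trapezoid, 1 panel, h=2.7000): 5.450996
T_{1}^{(0)} (trapezoid, 2 panels, h=1.3500): 5.472351
T_{2}^{(0)} (trapezoid, 4 panels, h=0.6750): 5.477752
T_{1}^{(1)} = 5.472351 + (5.472351 − 5.450996)/3 = 5.479469
T_{2}^{(1)} = 5.477752 + (5.477752 − 5.472351)/3 = 5.479552
T_{2}^{(2)} = 5.479552 + (5.479552 − 5.479469)/15 = 5.479558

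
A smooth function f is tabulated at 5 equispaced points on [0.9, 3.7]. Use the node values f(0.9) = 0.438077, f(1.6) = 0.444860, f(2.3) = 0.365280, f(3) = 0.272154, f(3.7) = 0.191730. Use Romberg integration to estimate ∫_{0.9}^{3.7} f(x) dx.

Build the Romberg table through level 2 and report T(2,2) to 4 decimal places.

T(0,0) (trapezoid, 1 panel, h=2.8000): 0.881730
T(1,0) (trapezoid, 2 panels, h=1.4000): 0.952257
T(2,0) (trapezoid, 4 panels, h=0.7000): 0.978038
T(1,1) = 0.952257 + (0.952257 − 0.881730)/3 = 0.975766
T(2,1) = 0.978038 + (0.978038 − 0.952257)/3 = 0.986632
T(2,2) = 0.986632 + (0.986632 − 0.975766)/15 = 0.987356

0.9874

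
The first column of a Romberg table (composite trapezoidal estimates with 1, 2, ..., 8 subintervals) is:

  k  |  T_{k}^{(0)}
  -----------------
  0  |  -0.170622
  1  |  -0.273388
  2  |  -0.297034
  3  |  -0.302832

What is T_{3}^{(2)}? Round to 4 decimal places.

-0.3048

T_{2}^{(1)} = -0.297034 + (-0.297034 − (-0.273388))/3 = -0.304916
T_{3}^{(1)} = (4·(-0.302832) − (-0.297034)) / 3 = -0.304765
T_{3}^{(2)} = -0.304765 + (-0.304765 − (-0.304916))/15 = -0.304755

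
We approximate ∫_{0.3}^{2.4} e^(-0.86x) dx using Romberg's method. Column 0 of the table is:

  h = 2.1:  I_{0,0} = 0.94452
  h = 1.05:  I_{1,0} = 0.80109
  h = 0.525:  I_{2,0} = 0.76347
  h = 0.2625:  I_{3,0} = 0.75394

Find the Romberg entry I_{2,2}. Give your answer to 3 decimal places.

0.751

Richardson extrapolation on the trapezoidal column (denominator 4−1=3):
I_{1,1} = (4·0.80109 − 0.94452) / 3 = 0.75328
I_{2,1} = (4·0.76347 − 0.80109) / 3 = 0.75093
I_{2,2} = (16·0.75093 − 0.75328) / 15 = 0.75077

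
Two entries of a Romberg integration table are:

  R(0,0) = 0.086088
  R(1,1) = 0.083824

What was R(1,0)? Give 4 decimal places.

From R(1,1) = (4·R(1,0) − R(0,0))/3, solve for R(1,0):
4·R(1,0) = 3·0.083824 + 0.086088 = 0.337560
R(1,0) = 0.084390

0.0844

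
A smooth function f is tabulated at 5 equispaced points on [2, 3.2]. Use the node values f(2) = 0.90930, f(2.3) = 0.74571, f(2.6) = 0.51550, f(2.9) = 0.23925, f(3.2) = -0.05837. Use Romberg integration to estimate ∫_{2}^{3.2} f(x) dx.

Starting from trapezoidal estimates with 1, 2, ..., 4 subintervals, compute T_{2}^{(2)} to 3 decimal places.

0.582

T_{0}^{(0)} (trapezoid, 1 panel, h=1.2000): 0.51056
T_{1}^{(0)} (trapezoid, 2 panels, h=0.6000): 0.56458
T_{2}^{(0)} (trapezoid, 4 panels, h=0.3000): 0.57778
T_{1}^{(1)} = 0.56458 + (0.56458 − 0.51056)/3 = 0.58259
T_{2}^{(1)} = 0.57778 + (0.57778 − 0.56458)/3 = 0.58218
T_{2}^{(2)} = 0.58218 + (0.58218 − 0.58259)/15 = 0.58215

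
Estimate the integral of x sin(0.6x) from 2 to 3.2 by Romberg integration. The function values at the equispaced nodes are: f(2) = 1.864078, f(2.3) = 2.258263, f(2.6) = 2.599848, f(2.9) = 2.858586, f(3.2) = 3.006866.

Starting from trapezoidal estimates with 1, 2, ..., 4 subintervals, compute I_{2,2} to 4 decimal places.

I_{0,0} (trapezoid, 1 panel, h=1.2000): 2.922566
I_{1,0} (trapezoid, 2 panels, h=0.6000): 3.021192
I_{2,0} (trapezoid, 4 panels, h=0.3000): 3.045651
I_{1,1} = 3.021192 + (3.021192 − 2.922566)/3 = 3.054067
I_{2,1} = 3.045651 + (3.045651 − 3.021192)/3 = 3.053804
I_{2,2} = 3.053804 + (3.053804 − 3.054067)/15 = 3.053786

3.0538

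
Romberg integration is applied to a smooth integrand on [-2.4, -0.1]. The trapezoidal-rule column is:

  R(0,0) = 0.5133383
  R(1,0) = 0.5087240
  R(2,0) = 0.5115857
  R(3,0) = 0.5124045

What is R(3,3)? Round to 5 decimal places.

0.51268

Richardson extrapolation on the trapezoidal column (denominator 4−1=3):
R(1,1) = 0.5087240 + (0.5087240 − 0.5133383)/3 = 0.5071859
R(2,1) = (4·0.5115857 − 0.5087240) / 3 = 0.5125396
R(3,1) = 0.5124045 + (0.5124045 − 0.5115857)/3 = 0.5126774
R(2,2) = (16·0.5125396 − 0.5071859) / 15 = 0.5128965
R(3,2) = (16·0.5126774 − 0.5125396) / 15 = 0.5126866
R(3,3) = 0.5126866 + (0.5126866 − 0.5128965)/63 = 0.5126833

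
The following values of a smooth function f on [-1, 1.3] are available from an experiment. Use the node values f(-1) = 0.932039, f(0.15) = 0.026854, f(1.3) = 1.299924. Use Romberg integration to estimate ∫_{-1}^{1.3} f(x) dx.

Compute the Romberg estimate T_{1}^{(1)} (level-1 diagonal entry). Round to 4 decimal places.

T_{0}^{(0)} (trapezoid, 1 panel, h=2.3000): 2.566757
T_{1}^{(0)} (trapezoid, 2 panels, h=1.1500): 1.314261
T_{1}^{(1)} = 1.314261 + (1.314261 − 2.566757)/3 = 0.896762

0.8968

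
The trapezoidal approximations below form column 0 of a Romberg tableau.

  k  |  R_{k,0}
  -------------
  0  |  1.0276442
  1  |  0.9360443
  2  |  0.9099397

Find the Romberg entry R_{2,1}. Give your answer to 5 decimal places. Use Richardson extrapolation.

Richardson extrapolation on the trapezoidal column (denominator 4−1=3):
R_{2,1} = 0.9099397 + (0.9099397 − 0.9360443)/3 = 0.9012382
(Column j=1 coincides with Simpson's rule on the same nodes.)

0.90124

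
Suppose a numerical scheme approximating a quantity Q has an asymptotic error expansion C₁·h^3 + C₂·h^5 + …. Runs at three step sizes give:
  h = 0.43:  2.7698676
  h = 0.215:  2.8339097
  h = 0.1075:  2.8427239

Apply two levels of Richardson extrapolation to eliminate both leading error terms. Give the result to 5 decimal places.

First eliminate the h^3 term (factor 2^3 = 8):
  B₁ = (8·2.8339097 − 2.7698676)/7 = 2.8430586
  B₂ = (8·2.8427239 − 2.8339097)/7 = 2.8439831
Then eliminate the h^5 term (factor 2^5 = 32):
  (32·2.8439831 − 2.8430586)/31 = 2.8440129

2.84401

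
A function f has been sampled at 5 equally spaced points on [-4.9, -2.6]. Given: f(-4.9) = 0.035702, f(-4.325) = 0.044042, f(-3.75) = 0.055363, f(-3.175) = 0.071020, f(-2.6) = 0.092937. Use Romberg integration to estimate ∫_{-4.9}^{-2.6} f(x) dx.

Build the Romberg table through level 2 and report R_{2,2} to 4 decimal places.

R_{0,0} (trapezoid, 1 panel, h=2.3000): 0.147935
R_{1,0} (trapezoid, 2 panels, h=1.1500): 0.137635
R_{2,0} (trapezoid, 4 panels, h=0.5750): 0.134978
R_{1,1} = 0.137635 + (0.137635 − 0.147935)/3 = 0.134202
R_{2,1} = 0.134978 + (0.134978 − 0.137635)/3 = 0.134092
R_{2,2} = 0.134092 + (0.134092 − 0.134202)/15 = 0.134085

0.1341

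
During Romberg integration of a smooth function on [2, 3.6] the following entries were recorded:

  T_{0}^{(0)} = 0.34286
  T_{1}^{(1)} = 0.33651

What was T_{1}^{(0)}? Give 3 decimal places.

From T_{1}^{(1)} = (4·T_{1}^{(0)} − T_{0}^{(0)})/3, solve for T_{1}^{(0)}:
4·T_{1}^{(0)} = 3·0.33651 + 0.34286 = 1.35239
T_{1}^{(0)} = 0.33810

0.338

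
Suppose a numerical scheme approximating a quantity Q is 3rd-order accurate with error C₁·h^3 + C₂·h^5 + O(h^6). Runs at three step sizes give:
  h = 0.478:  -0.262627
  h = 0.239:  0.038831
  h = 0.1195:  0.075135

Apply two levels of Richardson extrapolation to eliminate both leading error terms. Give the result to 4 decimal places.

First eliminate the h^3 term (factor 2^3 = 8):
  B₁ = (8·0.038831 − (-0.262627))/7 = 0.081896
  B₂ = (8·0.075135 − 0.038831)/7 = 0.080321
Then eliminate the h^5 term (factor 2^5 = 32):
  (32·0.080321 − 0.081896)/31 = 0.080270

0.0803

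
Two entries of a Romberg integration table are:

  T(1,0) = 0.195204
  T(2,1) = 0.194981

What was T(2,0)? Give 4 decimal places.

0.1950

From T(2,1) = (4·T(2,0) − T(1,0))/3, solve for T(2,0):
4·T(2,0) = 3·0.194981 + 0.195204 = 0.780147
T(2,0) = 0.195037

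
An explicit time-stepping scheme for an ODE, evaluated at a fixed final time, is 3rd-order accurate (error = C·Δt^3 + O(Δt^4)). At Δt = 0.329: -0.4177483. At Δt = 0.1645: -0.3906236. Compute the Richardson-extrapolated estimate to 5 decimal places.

The leading error scales as Δt^3; refining by a factor of 2 reduces it by 2^3 = 8.
Extrapolated value = (8·A(Δt/2) − A(Δt)) / (8 − 1)
= (8·(-0.3906236) − (-0.4177483)) / 7
= -2.7072405 / 7 = -0.3867486

-0.38675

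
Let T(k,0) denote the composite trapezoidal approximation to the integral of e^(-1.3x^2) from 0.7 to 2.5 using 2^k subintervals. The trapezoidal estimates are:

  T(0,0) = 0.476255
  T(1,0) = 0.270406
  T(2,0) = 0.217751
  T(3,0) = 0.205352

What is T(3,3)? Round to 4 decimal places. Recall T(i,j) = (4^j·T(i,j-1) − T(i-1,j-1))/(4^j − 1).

0.2013

Richardson extrapolation on the trapezoidal column (denominator 4−1=3):
T(1,1) = 0.270406 + (0.270406 − 0.476255)/3 = 0.201790
T(2,1) = 0.217751 + (0.217751 − 0.270406)/3 = 0.200199
T(3,1) = 0.205352 + (0.205352 − 0.217751)/3 = 0.201219
T(2,2) = 0.200199 + (0.200199 − 0.201790)/15 = 0.200093
T(3,2) = 0.201219 + (0.201219 − 0.200199)/15 = 0.201287
T(3,3) = (64·0.201287 − 0.200093) / 63 = 0.201306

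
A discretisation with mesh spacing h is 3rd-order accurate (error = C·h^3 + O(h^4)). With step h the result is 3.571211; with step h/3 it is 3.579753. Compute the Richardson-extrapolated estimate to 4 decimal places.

3.5801

The leading error scales as h^3; refining by a factor of 3 reduces it by 3^3 = 27.
Extrapolated value = (27·A(h/3) − A(h)) / (27 − 1)
= (27·3.579753 − 3.571211) / 26
= 93.082120 / 26 = 3.580082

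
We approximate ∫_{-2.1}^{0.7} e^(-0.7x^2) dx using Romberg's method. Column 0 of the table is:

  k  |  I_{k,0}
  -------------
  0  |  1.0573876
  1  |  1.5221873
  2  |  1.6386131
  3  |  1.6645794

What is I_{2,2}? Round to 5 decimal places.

1.67744

Richardson extrapolation on the trapezoidal column (denominator 4−1=3):
I_{1,1} = 1.5221873 + (1.5221873 − 1.0573876)/3 = 1.6771205
I_{2,1} = 1.6386131 + (1.6386131 − 1.5221873)/3 = 1.6774217
I_{2,2} = 1.6774217 + (1.6774217 − 1.6771205)/15 = 1.6774418
(Column j=1 coincides with Simpson's rule on the same nodes.)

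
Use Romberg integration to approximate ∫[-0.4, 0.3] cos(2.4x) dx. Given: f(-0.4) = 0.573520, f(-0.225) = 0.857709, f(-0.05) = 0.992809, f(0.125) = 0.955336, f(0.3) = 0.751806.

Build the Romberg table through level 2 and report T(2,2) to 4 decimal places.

0.6161

T(0,0) (trapezoid, 1 panel, h=0.7000): 0.463864
T(1,0) (trapezoid, 2 panels, h=0.3500): 0.579415
T(2,0) (trapezoid, 4 panels, h=0.1750): 0.606990
T(1,1) = 0.579415 + (0.579415 − 0.463864)/3 = 0.617932
T(2,1) = 0.606990 + (0.606990 − 0.579415)/3 = 0.616182
T(2,2) = 0.616182 + (0.616182 − 0.617932)/15 = 0.616065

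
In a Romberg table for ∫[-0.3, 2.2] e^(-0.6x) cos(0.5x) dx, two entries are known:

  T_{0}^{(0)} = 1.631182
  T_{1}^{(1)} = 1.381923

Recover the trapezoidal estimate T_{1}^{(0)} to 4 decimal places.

1.4442

From T_{1}^{(1)} = (4·T_{1}^{(0)} − T_{0}^{(0)})/3, solve for T_{1}^{(0)}:
4·T_{1}^{(0)} = 3·1.381923 + 1.631182 = 5.776951
T_{1}^{(0)} = 1.444238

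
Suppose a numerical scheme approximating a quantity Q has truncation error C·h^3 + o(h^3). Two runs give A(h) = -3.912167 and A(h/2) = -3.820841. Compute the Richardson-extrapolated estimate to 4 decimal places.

-3.8078

Extrapolated value = (8·A(h/2) − A(h)) / (8 − 1)
= (8·(-3.820841) − (-3.912167)) / 7
= -26.654561 / 7 = -3.807794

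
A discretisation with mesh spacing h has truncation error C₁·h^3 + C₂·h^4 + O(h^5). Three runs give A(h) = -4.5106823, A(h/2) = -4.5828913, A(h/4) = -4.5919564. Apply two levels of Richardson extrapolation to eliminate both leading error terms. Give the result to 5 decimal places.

-4.59325

First eliminate the h^3 term (factor 2^3 = 8):
  B₁ = (8·(-4.5828913) − (-4.5106823))/7 = -4.5932069
  B₂ = (8·(-4.5919564) − (-4.5828913))/7 = -4.5932514
Then eliminate the h^4 term (factor 2^4 = 16):
  (16·(-4.5932514) − (-4.5932069))/15 = -4.5932544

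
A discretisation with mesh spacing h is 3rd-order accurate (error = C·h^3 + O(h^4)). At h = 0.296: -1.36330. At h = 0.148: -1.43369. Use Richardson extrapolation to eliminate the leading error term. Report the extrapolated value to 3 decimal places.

Extrapolated value = (8·A(h/2) − A(h)) / (8 − 1)
= (8·(-1.43369) − (-1.36330)) / 7
= -10.10622 / 7 = -1.44375

-1.444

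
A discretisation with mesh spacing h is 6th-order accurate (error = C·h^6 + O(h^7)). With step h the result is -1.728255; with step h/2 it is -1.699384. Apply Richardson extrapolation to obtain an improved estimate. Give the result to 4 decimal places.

-1.6989

Extrapolated value = (64·A(h/2) − A(h)) / (64 − 1)
= (64·(-1.699384) − (-1.728255)) / 63
= -107.032321 / 63 = -1.698926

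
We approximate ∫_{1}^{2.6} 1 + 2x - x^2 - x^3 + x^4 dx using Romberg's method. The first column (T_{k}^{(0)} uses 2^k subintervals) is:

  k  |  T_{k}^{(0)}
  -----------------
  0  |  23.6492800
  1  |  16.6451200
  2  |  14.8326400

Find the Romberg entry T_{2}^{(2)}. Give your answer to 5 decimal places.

14.22302

Richardson extrapolation on the trapezoidal column (denominator 4−1=3):
T_{1}^{(1)} = 16.6451200 + (16.6451200 − 23.6492800)/3 = 14.3104000
T_{2}^{(1)} = (4·14.8326400 − 16.6451200) / 3 = 14.2284800
T_{2}^{(2)} = (16·14.2284800 − 14.3104000) / 15 = 14.2230187
(Column j=1 coincides with Simpson's rule on the same nodes.)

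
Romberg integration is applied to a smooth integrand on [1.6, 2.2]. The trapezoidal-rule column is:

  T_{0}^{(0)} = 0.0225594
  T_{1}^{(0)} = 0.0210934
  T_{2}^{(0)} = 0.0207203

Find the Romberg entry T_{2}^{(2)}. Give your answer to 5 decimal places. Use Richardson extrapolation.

0.02060

Richardson extrapolation on the trapezoidal column (denominator 4−1=3):
T_{1}^{(1)} = (4·0.0210934 − 0.0225594) / 3 = 0.0206047
T_{2}^{(1)} = 0.0207203 + (0.0207203 − 0.0210934)/3 = 0.0205959
T_{2}^{(2)} = 0.0205959 + (0.0205959 − 0.0206047)/15 = 0.0205953
(Column j=1 coincides with Simpson's rule on the same nodes.)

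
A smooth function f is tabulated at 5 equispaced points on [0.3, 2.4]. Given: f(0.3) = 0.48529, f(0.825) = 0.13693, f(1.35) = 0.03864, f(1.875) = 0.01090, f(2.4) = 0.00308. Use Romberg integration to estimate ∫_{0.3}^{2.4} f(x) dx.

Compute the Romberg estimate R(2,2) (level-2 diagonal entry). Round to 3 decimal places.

0.201

R(0,0) (trapezoid, 1 panel, h=2.1000): 0.51279
R(1,0) (trapezoid, 2 panels, h=1.0500): 0.29697
R(2,0) (trapezoid, 4 panels, h=0.5250): 0.22609
R(1,1) = 0.29697 + (0.29697 − 0.51279)/3 = 0.22503
R(2,1) = 0.22609 + (0.22609 − 0.29697)/3 = 0.20246
R(2,2) = 0.20246 + (0.20246 − 0.22503)/15 = 0.20096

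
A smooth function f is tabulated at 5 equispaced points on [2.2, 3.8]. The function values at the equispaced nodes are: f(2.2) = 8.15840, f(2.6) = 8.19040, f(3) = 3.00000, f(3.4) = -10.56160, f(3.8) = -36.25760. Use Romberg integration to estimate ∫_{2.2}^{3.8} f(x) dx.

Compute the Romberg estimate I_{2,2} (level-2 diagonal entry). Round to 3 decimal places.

-4.206

I_{0,0} (trapezoid, 1 panel, h=1.6000): -22.47936
I_{1,0} (trapezoid, 2 panels, h=0.8000): -8.83968
I_{2,0} (trapezoid, 4 panels, h=0.4000): -5.36832
I_{1,1} = -8.83968 + (-8.83968 − (-22.47936))/3 = -4.29312
I_{2,1} = -5.36832 + (-5.36832 − (-8.83968))/3 = -4.21120
I_{2,2} = -4.21120 + (-4.21120 − (-4.29312))/15 = -4.20574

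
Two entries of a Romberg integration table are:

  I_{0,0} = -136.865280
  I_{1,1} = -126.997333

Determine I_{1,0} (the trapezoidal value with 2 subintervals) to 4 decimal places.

-129.4643

From I_{1,1} = (4·I_{1,0} − I_{0,0})/3, solve for I_{1,0}:
4·I_{1,0} = 3·(-126.997333) + (-136.865280) = -517.857279
I_{1,0} = -129.464320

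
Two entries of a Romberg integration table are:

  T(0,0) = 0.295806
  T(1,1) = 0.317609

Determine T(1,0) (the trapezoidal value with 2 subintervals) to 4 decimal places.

0.3122

From T(1,1) = (4·T(1,0) − T(0,0))/3, solve for T(1,0):
4·T(1,0) = 3·0.317609 + 0.295806 = 1.248633
T(1,0) = 0.312158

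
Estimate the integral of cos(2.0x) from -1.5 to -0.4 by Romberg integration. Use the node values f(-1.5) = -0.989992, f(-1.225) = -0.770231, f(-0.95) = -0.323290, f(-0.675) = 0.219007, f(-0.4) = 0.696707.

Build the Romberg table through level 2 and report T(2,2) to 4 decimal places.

-0.2881

T(0,0) (trapezoid, 1 panel, h=1.1000): -0.161307
T(1,0) (trapezoid, 2 panels, h=0.5500): -0.258463
T(2,0) (trapezoid, 4 panels, h=0.2750): -0.280818
T(1,1) = -0.258463 + (-0.258463 − (-0.161307))/3 = -0.290848
T(2,1) = -0.280818 + (-0.280818 − (-0.258463))/3 = -0.288270
T(2,2) = -0.288270 + (-0.288270 − (-0.290848))/15 = -0.288098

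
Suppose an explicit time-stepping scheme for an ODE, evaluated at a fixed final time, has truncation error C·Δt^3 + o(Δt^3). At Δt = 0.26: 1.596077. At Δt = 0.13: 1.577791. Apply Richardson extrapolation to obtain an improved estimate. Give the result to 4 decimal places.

Extrapolated value = (8·A(Δt/2) − A(Δt)) / (8 − 1)
= (8·1.577791 − 1.596077) / 7
= 11.026251 / 7 = 1.575179

1.5752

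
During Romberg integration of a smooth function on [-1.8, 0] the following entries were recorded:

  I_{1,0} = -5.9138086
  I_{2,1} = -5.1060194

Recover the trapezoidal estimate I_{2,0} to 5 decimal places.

From I_{2,1} = (4·I_{2,0} − I_{1,0})/3, solve for I_{2,0}:
4·I_{2,0} = 3·(-5.1060194) + (-5.9138086) = -21.2318668
I_{2,0} = -5.3079667

-5.30797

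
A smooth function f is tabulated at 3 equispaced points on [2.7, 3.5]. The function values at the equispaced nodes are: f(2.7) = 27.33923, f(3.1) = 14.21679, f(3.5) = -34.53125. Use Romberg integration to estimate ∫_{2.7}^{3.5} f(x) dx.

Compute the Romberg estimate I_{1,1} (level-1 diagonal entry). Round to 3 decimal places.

6.623

I_{0,0} (trapezoid, 1 panel, h=0.8000): -2.87681
I_{1,0} (trapezoid, 2 panels, h=0.4000): 4.24831
I_{1,1} = 4.24831 + (4.24831 − (-2.87681))/3 = 6.62335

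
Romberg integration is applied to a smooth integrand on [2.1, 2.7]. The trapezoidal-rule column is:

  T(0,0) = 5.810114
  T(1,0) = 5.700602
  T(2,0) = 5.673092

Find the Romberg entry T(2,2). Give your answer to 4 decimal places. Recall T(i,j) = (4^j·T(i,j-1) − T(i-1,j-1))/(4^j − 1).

Richardson extrapolation on the trapezoidal column (denominator 4−1=3):
T(1,1) = (4·5.700602 − 5.810114) / 3 = 5.664098
T(2,1) = (4·5.673092 − 5.700602) / 3 = 5.663922
T(2,2) = 5.663922 + (5.663922 − 5.664098)/15 = 5.663910

5.6639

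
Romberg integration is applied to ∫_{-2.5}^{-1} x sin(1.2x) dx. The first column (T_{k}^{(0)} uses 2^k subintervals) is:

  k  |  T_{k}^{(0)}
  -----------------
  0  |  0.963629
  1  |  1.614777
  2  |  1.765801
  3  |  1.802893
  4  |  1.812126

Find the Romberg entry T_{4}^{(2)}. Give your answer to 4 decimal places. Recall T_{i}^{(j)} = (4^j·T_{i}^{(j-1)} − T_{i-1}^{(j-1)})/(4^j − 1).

T_{3}^{(1)} = 1.802893 + (1.802893 − 1.765801)/3 = 1.815257
T_{4}^{(1)} = 1.812126 + (1.812126 − 1.802893)/3 = 1.815204
T_{4}^{(2)} = 1.815204 + (1.815204 − 1.815257)/15 = 1.815200

1.8152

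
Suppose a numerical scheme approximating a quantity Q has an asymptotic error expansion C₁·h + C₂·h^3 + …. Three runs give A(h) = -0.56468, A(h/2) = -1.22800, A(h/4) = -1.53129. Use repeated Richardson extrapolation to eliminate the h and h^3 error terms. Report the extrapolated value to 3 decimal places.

-1.826

First eliminate the h term (factor 2^1 = 2):
  B₁ = (2·(-1.22800) − (-0.56468))/1 = -1.89132
  B₂ = (2·(-1.53129) − (-1.22800))/1 = -1.83458
Then eliminate the h^3 term (factor 2^3 = 8):
  (8·(-1.83458) − (-1.89132))/7 = -1.82647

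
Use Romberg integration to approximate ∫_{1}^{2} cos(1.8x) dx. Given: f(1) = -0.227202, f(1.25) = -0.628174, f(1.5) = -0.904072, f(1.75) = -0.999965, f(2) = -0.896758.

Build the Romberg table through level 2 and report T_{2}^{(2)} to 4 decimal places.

-0.7869

T_{0}^{(0)} (trapezoid, 1 panel, h=1.0000): -0.561980
T_{1}^{(0)} (trapezoid, 2 panels, h=0.5000): -0.733026
T_{2}^{(0)} (trapezoid, 4 panels, h=0.2500): -0.773548
T_{1}^{(1)} = -0.733026 + (-0.733026 − (-0.561980))/3 = -0.790041
T_{2}^{(1)} = -0.773548 + (-0.773548 − (-0.733026))/3 = -0.787055
T_{2}^{(2)} = -0.787055 + (-0.787055 − (-0.790041))/15 = -0.786856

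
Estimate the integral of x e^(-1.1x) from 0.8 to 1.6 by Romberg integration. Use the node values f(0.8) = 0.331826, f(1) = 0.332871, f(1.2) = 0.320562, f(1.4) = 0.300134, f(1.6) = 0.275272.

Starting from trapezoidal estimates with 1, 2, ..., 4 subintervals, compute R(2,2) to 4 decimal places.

0.2520

R(0,0) (trapezoid, 1 panel, h=0.8000): 0.242839
R(1,0) (trapezoid, 2 panels, h=0.4000): 0.249644
R(2,0) (trapezoid, 4 panels, h=0.2000): 0.251423
R(1,1) = 0.249644 + (0.249644 − 0.242839)/3 = 0.251912
R(2,1) = 0.251423 + (0.251423 − 0.249644)/3 = 0.252016
R(2,2) = 0.252016 + (0.252016 − 0.251912)/15 = 0.252023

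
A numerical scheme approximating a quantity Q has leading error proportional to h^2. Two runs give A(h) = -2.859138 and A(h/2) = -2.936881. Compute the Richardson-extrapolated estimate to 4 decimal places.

Extrapolated value = (4·A(h/2) − A(h)) / (4 − 1)
= (4·(-2.936881) − (-2.859138)) / 3
= -8.888386 / 3 = -2.962795

-2.9628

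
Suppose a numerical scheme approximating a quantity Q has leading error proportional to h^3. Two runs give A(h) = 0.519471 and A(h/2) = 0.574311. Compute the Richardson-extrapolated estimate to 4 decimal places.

0.5821

Extrapolated value = (8·A(h/2) − A(h)) / (8 − 1)
= (8·0.574311 − 0.519471) / 7
= 4.075017 / 7 = 0.582145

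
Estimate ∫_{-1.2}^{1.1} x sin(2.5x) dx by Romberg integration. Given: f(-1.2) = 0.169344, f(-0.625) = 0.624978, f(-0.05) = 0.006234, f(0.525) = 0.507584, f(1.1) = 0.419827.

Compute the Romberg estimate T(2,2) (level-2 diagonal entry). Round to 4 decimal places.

1.0335

T(0,0) (trapezoid, 1 panel, h=2.3000): 0.677547
T(1,0) (trapezoid, 2 panels, h=1.1500): 0.345942
T(2,0) (trapezoid, 4 panels, h=0.5750): 0.824194
T(1,1) = 0.345942 + (0.345942 − 0.677547)/3 = 0.235407
T(2,1) = 0.824194 + (0.824194 − 0.345942)/3 = 0.983611
T(2,2) = 0.983611 + (0.983611 − 0.235407)/15 = 1.033491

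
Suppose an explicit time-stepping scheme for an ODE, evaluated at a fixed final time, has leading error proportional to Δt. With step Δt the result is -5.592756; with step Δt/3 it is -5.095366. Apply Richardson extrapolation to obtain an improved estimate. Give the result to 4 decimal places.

Extrapolated value = (3·A(Δt/3) − A(Δt)) / (3 − 1)
= (3·(-5.095366) − (-5.592756)) / 2
= -9.693342 / 2 = -4.846671

-4.8467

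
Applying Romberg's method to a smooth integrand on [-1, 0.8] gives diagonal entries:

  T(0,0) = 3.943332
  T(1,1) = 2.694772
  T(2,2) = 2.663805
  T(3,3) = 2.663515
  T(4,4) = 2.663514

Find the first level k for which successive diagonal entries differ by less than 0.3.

k = 2

|T(1,1) − T(0,0)| = 1.248560 ≥ 0.3
|T(2,2) − T(1,1)| = 0.030967 < 0.3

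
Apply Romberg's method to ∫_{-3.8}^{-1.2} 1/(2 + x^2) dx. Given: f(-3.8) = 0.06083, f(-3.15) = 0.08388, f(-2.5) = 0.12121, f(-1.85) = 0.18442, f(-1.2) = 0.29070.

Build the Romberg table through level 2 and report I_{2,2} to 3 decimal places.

I_{0,0} (trapezoid, 1 panel, h=2.6000): 0.45699
I_{1,0} (trapezoid, 2 panels, h=1.3000): 0.38607
I_{2,0} (trapezoid, 4 panels, h=0.6500): 0.36743
I_{1,1} = 0.38607 + (0.38607 − 0.45699)/3 = 0.36243
I_{2,1} = 0.36743 + (0.36743 − 0.38607)/3 = 0.36122
I_{2,2} = 0.36122 + (0.36122 − 0.36243)/15 = 0.36114

0.361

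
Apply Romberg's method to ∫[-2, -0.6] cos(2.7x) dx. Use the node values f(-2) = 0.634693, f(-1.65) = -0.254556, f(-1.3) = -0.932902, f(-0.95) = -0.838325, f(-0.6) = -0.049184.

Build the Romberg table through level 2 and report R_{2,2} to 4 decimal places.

R_{0,0} (trapezoid, 1 panel, h=1.4000): 0.409856
R_{1,0} (trapezoid, 2 panels, h=0.7000): -0.448103
R_{2,0} (trapezoid, 4 panels, h=0.3500): -0.606560
R_{1,1} = -0.448103 + (-0.448103 − 0.409856)/3 = -0.734089
R_{2,1} = -0.606560 + (-0.606560 − (-0.448103))/3 = -0.659379
R_{2,2} = -0.659379 + (-0.659379 − (-0.734089))/15 = -0.654398

-0.6544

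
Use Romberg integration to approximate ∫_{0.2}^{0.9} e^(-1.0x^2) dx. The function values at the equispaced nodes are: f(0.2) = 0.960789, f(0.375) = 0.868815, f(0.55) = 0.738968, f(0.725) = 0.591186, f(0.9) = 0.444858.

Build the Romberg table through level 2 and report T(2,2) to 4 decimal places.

T(0,0) (trapezoid, 1 panel, h=0.7000): 0.491976
T(1,0) (trapezoid, 2 panels, h=0.3500): 0.504627
T(2,0) (trapezoid, 4 panels, h=0.1750): 0.507814
T(1,1) = 0.504627 + (0.504627 − 0.491976)/3 = 0.508844
T(2,1) = 0.507814 + (0.507814 − 0.504627)/3 = 0.508876
T(2,2) = 0.508876 + (0.508876 − 0.508844)/15 = 0.508878

0.5089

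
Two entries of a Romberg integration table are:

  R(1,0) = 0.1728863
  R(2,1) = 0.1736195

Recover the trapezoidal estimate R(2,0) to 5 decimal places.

0.17344

From R(2,1) = (4·R(2,0) − R(1,0))/3, solve for R(2,0):
4·R(2,0) = 3·0.1736195 + 0.1728863 = 0.6937448
R(2,0) = 0.1734362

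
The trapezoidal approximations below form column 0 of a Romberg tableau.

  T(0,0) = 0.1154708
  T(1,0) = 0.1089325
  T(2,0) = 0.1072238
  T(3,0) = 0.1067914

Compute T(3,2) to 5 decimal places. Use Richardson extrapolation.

T(2,1) = 0.1072238 + (0.1072238 − 0.1089325)/3 = 0.1066542
T(3,1) = 0.1067914 + (0.1067914 − 0.1072238)/3 = 0.1066473
T(3,2) = (16·0.1066473 − 0.1066542) / 15 = 0.1066468

0.10665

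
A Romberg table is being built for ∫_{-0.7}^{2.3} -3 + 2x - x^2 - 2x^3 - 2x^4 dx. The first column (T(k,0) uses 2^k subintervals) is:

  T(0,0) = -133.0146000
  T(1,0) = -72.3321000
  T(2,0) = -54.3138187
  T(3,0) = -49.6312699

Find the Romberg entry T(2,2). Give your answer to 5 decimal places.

T(1,1) = (4·(-72.3321000) − (-133.0146000)) / 3 = -52.1046000
T(2,1) = (4·(-54.3138187) − (-72.3321000)) / 3 = -48.3077249
T(2,2) = -48.3077249 + (-48.3077249 − (-52.1046000))/15 = -48.0545999

-48.05460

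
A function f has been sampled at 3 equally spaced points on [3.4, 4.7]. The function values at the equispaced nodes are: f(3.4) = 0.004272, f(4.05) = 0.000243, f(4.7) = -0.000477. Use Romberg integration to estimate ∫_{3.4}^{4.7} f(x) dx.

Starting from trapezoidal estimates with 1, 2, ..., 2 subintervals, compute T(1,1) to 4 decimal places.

0.0010

T(0,0) (trapezoid, 1 panel, h=1.3000): 0.002467
T(1,0) (trapezoid, 2 panels, h=0.6500): 0.001391
T(1,1) = 0.001391 + (0.001391 − 0.002467)/3 = 0.001032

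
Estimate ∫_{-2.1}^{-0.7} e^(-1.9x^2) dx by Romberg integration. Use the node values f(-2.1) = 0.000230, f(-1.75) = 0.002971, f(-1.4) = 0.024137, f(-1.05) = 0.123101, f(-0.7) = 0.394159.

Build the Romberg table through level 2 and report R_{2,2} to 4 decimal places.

R_{0,0} (trapezoid, 1 panel, h=1.4000): 0.276072
R_{1,0} (trapezoid, 2 panels, h=0.7000): 0.154932
R_{2,0} (trapezoid, 4 panels, h=0.3500): 0.121591
R_{1,1} = 0.154932 + (0.154932 − 0.276072)/3 = 0.114552
R_{2,1} = 0.121591 + (0.121591 − 0.154932)/3 = 0.110477
R_{2,2} = 0.110477 + (0.110477 − 0.114552)/15 = 0.110205

0.1102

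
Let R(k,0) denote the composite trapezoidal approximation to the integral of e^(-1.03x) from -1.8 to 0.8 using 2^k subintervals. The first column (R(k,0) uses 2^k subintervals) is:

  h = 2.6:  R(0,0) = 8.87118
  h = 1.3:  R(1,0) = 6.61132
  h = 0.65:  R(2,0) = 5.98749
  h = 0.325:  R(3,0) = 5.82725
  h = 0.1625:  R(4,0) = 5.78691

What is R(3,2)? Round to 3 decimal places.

5.773

Richardson extrapolation on the trapezoidal column (denominator 4−1=3):
R(2,1) = 5.98749 + (5.98749 − 6.61132)/3 = 5.77955
R(3,1) = 5.82725 + (5.82725 − 5.98749)/3 = 5.77384
R(3,2) = (16·5.77384 − 5.77955) / 15 = 5.77346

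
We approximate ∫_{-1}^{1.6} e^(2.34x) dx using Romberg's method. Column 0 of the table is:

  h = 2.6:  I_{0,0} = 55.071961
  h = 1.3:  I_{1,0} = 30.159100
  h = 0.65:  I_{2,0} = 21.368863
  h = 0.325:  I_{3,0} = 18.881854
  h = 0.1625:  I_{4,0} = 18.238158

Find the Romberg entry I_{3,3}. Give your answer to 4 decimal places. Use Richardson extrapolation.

I_{1,1} = 30.159100 + (30.159100 − 55.071961)/3 = 21.854813
I_{2,1} = 21.368863 + (21.368863 − 30.159100)/3 = 18.438784
I_{3,1} = 18.881854 + (18.881854 − 21.368863)/3 = 18.052851
I_{2,2} = 18.438784 + (18.438784 − 21.854813)/15 = 18.211049
I_{3,2} = (16·18.052851 − 18.438784) / 15 = 18.027122
I_{3,3} = 18.027122 + (18.027122 − 18.211049)/63 = 18.024203
(Column j=1 coincides with Simpson's rule on the same nodes.)

18.0242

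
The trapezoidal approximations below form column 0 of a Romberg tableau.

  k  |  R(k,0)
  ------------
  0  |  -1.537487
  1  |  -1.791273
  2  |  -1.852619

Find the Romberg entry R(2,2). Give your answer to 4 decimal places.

Richardson extrapolation on the trapezoidal column (denominator 4−1=3):
R(1,1) = (4·(-1.791273) − (-1.537487)) / 3 = -1.875868
R(2,1) = -1.852619 + (-1.852619 − (-1.791273))/3 = -1.873068
R(2,2) = -1.873068 + (-1.873068 − (-1.875868))/15 = -1.872881
(Column j=1 coincides with Simpson's rule on the same nodes.)

-1.8729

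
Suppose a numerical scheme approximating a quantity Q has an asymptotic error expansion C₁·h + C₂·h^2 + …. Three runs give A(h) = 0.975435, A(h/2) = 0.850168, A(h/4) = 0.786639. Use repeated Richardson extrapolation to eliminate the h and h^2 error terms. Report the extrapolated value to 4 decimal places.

First eliminate the h term (factor 2^1 = 2):
  B₁ = (2·0.850168 − 0.975435)/1 = 0.724901
  B₂ = (2·0.786639 − 0.850168)/1 = 0.723110
Then eliminate the h^2 term (factor 2^2 = 4):
  (4·0.723110 − 0.724901)/3 = 0.722513

0.7225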